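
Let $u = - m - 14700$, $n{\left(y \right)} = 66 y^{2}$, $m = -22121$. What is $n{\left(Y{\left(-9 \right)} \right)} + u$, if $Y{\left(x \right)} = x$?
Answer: $12767$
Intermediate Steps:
$u = 7421$ ($u = \left(-1\right) \left(-22121\right) - 14700 = 22121 - 14700 = 7421$)
$n{\left(Y{\left(-9 \right)} \right)} + u = 66 \left(-9\right)^{2} + 7421 = 66 \cdot 81 + 7421 = 5346 + 7421 = 12767$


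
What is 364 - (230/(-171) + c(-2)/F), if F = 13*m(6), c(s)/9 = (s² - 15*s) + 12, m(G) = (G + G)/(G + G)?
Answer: 741368/2223 ≈ 333.50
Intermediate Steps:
m(G) = 1 (m(G) = (2*G)/((2*G)) = (2*G)*(1/(2*G)) = 1)
c(s) = 108 - 135*s + 9*s² (c(s) = 9*((s² - 15*s) + 12) = 9*(12 + s² - 15*s) = 108 - 135*s + 9*s²)
F = 13 (F = 13*1 = 13)
364 - (230/(-171) + c(-2)/F) = 364 - (230/(-171) + (108 - 135*(-2) + 9*(-2)²)/13) = 364 - (230*(-1/171) + (108 + 270 + 9*4)*(1/13)) = 364 - (-230/171 + (108 + 270 + 36)*(1/13)) = 364 - (-230/171 + 414*(1/13)) = 364 - (-230/171 + 414/13) = 364 - 1*67804/2223 = 364 - 67804/2223 = 741368/2223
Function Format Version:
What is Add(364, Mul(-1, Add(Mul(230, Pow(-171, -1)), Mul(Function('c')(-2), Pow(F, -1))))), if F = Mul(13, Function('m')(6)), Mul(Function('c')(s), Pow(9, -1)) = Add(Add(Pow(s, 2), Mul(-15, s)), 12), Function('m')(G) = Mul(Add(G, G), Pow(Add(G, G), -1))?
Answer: Rational(741368, 2223) ≈ 333.50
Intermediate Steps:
Function('m')(G) = 1 (Function('m')(G) = Mul(Mul(2, G), Pow(Mul(2, G), -1)) = Mul(Mul(2, G), Mul(Rational(1, 2), Pow(G, -1))) = 1)
Function('c')(s) = Add(108, Mul(-135, s), Mul(9, Pow(s, 2))) (Function('c')(s) = Mul(9, Add(Add(Pow(s, 2), Mul(-15, s)), 12)) = Mul(9, Add(12, Pow(s, 2), Mul(-15, s))) = Add(108, Mul(-135, s), Mul(9, Pow(s, 2))))
F = 13 (F = Mul(13, 1) = 13)
Add(364, Mul(-1, Add(Mul(230, Pow(-171, -1)), Mul(Function('c')(-2), Pow(F, -1))))) = Add(364, Mul(-1, Add(Mul(230, Pow(-171, -1)), Mul(Add(108, Mul(-135, -2), Mul(9, Pow(-2, 2))), Pow(13, -1))))) = Add(364, Mul(-1, Add(Mul(230, Rational(-1, 171)), Mul(Add(108, 270, Mul(9, 4)), Rational(1, 13))))) = Add(364, Mul(-1, Add(Rational(-230, 171), Mul(Add(108, 270, 36), Rational(1, 13))))) = Add(364, Mul(-1, Add(Rational(-230, 171), Mul(414, Rational(1, 13))))) = Add(364, Mul(-1, Add(Rational(-230, 171), Rational(414, 13)))) = Add(364, Mul(-1, Rational(67804, 2223))) = Add(364, Rational(-67804, 2223)) = Rational(741368, 2223)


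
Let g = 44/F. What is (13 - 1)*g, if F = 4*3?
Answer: 44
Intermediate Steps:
F = 12
g = 11/3 (g = 44/12 = 44*(1/12) = 11/3 ≈ 3.6667)
(13 - 1)*g = (13 - 1)*(11/3) = 12*(11/3) = 44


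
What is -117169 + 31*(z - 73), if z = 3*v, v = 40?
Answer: -115712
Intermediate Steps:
z = 120 (z = 3*40 = 120)
-117169 + 31*(z - 73) = -117169 + 31*(120 - 73) = -117169 + 31*47 = -117169 + 1457 = -115712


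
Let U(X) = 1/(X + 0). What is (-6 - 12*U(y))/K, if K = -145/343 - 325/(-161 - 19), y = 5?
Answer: -518616/85375 ≈ -6.0746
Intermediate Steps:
U(X) = 1/X
K = 17075/12348 (K = -145*1/343 - 325/(-180) = -145/343 - 325*(-1/180) = -145/343 + 65/36 = 17075/12348 ≈ 1.3828)
(-6 - 12*U(y))/K = (-6 - 12/5)/(17075/12348) = (-6 - 12*1/5)*(12348/17075) = (-6 - 12/5)*(12348/17075) = -42/5*12348/17075 = -518616/85375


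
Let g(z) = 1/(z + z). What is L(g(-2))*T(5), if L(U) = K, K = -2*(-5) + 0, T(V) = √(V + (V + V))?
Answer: 10*√15 ≈ 38.730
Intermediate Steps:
T(V) = √3*√V (T(V) = √(V + 2*V) = √(3*V) = √3*√V)
K = 10 (K = 10 + 0 = 10)
g(z) = 1/(2*z)
L(U) = 10
L(g(-2))*T(5) = 10*(√3*√5) = 10*√15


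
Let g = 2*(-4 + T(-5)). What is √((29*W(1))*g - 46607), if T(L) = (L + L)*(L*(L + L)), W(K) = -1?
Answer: 5*I*√695 ≈ 131.81*I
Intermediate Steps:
T(L) = 4*L³ (T(L) = (2*L)*(L*(2*L)) = (2*L)*(2*L²) = 4*L³)
g = -1008 (g = 2*(-4 + 4*(-5)³) = 2*(-4 + 4*(-125)) = 2*(-4 - 500) = 2*(-504) = -1008)
√((29*W(1))*g - 46607) = √((29*(-1))*(-1008) - 46607) = √(-29*(-1008) - 46607) = √(29232 - 46607) = √(-17375) = 5*I*√695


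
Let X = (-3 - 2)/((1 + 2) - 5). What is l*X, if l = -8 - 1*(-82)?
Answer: 185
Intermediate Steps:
l = 74 (l = -8 + 82 = 74)
X = 5/2 (X = -5/(3 - 5) = -5/(-2) = -5*(-1/2) = 5/2 ≈ 2.5000)
l*X = 74*(5/2) = 185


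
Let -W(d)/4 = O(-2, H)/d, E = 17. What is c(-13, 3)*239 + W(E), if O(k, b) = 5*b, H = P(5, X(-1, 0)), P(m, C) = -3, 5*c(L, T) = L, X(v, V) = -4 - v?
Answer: -52519/85 ≈ -617.87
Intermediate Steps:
c(L, T) = L/5
H = -3
W(d) = 60/d (W(d) = -4*5*(-3)/d = -(-60)/d = 60/d)
c(-13, 3)*239 + W(E) = ((⅕)*(-13))*239 + 60/17 = -13/5*239 + 60*(1/17) = -3107/5 + 60/17 = -52519/85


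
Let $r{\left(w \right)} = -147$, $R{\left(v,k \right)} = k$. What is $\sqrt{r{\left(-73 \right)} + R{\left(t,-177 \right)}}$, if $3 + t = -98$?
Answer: $18 i \approx 18.0 i$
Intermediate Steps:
$t = -101$ ($t = -3 - 98 = -101$)
$\sqrt{r{\left(-73 \right)} + R{\left(t,-177 \right)}} = \sqrt{-147 - 177} = \sqrt{-324} = 18 i$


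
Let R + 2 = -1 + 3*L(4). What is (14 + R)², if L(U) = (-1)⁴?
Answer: 196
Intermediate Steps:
L(U) = 1
R = 0 (R = -2 + (-1 + 3*1) = -2 + (-1 + 3) = -2 + 2 = 0)
(14 + R)² = (14 + 0)² = 14² = 196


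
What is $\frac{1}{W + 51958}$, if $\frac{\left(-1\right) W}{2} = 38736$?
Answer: $- \frac{1}{25514} \approx -3.9194 \cdot 10^{-5}$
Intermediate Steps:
$W = -77472$ ($W = \left(-2\right) 38736 = -77472$)
$\frac{1}{W + 51958} = \frac{1}{-77472 + 51958} = \frac{1}{-25514} = - \frac{1}{25514}$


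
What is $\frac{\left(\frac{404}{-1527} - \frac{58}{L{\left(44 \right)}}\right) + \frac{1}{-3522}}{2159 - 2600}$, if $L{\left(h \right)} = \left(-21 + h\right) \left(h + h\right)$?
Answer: $\frac{266245451}{400033387908} \approx 0.00066556$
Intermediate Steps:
$L{\left(h \right)} = 2 h \left(-21 + h\right)$ ($L{\left(h \right)} = \left(-21 + h\right) 2 h = 2 h \left(-21 + h\right)$)
$\frac{\left(\frac{404}{-1527} - \frac{58}{L{\left(44 \right)}}\right) + \frac{1}{-3522}}{2159 - 2600} = \frac{\left(\frac{404}{-1527} - \frac{58}{2 \cdot 44 \left(-21 + 44\right)}\right) + \frac{1}{-3522}}{2159 - 2600} = \frac{\left(404 \left(- \frac{1}{1527}\right) - \frac{58}{2 \cdot 44 \cdot 23}\right) - \frac{1}{3522}}{-441} = \left(\left(- \frac{404}{1527} - \frac{58}{2024}\right) - \frac{1}{3522}\right) \left(- \frac{1}{441}\right) = \left(\left(- \frac{404}{1527} - \frac{29}{1012}\right) - \frac{1}{3522}\right) \left(- \frac{1}{441}\right) = \left(- \frac{453131}{1545324} - \frac{1}{3522}\right) \left(- \frac{1}{441}\right) = \left(- \frac{266245451}{907105188}\right) \left(- \frac{1}{441}\right) = \frac{266245451}{400033387908}$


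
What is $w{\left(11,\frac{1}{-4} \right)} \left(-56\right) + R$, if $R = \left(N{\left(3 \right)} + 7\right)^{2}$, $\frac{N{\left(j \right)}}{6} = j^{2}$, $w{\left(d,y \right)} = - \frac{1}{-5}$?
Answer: $\frac{18549}{5} \approx 3709.8$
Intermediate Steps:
$w{\left(d,y \right)} = \frac{1}{5}$ ($w{\left(d,y \right)} = \left(-1\right) \left(- \frac{1}{5}\right) = \frac{1}{5}$)
$N{\left(j \right)} = 6 j^{2}$
$R = 3721$ ($R = \left(6 \cdot 3^{2} + 7\right)^{2} = \left(6 \cdot 9 + 7\right)^{2} = \left(54 + 7\right)^{2} = 61^{2} = 3721$)
$w{\left(11,\frac{1}{-4} \right)} \left(-56\right) + R = \frac{1}{5} \left(-56\right) + 3721 = - \frac{56}{5} + 3721 = \frac{18549}{5}$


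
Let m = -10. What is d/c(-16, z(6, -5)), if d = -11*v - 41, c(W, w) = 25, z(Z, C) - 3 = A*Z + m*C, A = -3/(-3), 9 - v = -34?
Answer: -514/25 ≈ -20.560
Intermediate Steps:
v = 43 (v = 9 - 1*(-34) = 9 + 34 = 43)
A = 1 (A = -3*(-⅓) = 1)
z(Z, C) = 3 + Z - 10*C (z(Z, C) = 3 + (1*Z - 10*C) = 3 + (Z - 10*C) = 3 + Z - 10*C)
d = -514 (d = -11*43 - 41 = -473 - 41 = -514)
d/c(-16, z(6, -5)) = -514/25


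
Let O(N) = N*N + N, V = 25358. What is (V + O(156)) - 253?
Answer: 49597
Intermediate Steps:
O(N) = N + N**2 (O(N) = N**2 + N = N + N**2)
(V + O(156)) - 253 = (25358 + 156*(1 + 156)) - 253 = (25358 + 156*157) - 253 = (25358 + 24492) - 253 = 49850 - 253 = 49597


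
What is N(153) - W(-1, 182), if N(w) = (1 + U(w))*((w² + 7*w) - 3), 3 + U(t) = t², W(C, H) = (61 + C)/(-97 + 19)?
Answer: 7448130817/13 ≈ 5.7293e+8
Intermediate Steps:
W(C, H) = -61/78 - C/78 (W(C, H) = (61 + C)/(-78) = (61 + C)*(-1/78) = -61/78 - C/78)
U(t) = -3 + t²
N(w) = (-2 + w²)*(-3 + w² + 7*w) (N(w) = (1 + (-3 + w²))*((w² + 7*w) - 3) = (-2 + w²)*(-3 + w² + 7*w))
N(153) - W(-1, 182) = (6 + 153⁴ - 14*153 - 5*153² + 7*153³) - (-61/78 - 1/78*(-1)) = (6 + 547981281 - 2142 - 5*23409 + 7*3581577) - (-61/78 + 1/78) = (6 + 547981281 - 2142 - 117045 + 25071039) - 1*(-10/13) = 572933139 + 10/13 = 7448130817/13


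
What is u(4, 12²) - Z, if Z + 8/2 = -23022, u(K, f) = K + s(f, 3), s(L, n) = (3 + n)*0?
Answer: 23030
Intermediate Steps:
s(L, n) = 0
u(K, f) = K (u(K, f) = K + 0 = K)
Z = -23026 (Z = -4 - 23022 = -23026)
u(4, 12²) - Z = 4 - 1*(-23026) = 4 + 23026 = 23030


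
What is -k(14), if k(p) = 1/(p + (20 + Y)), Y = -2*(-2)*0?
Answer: -1/34 ≈ -0.029412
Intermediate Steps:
Y = 0 (Y = 4*0 = 0)
k(p) = 1/(20 + p) (k(p) = 1/(p + (20 + 0)) = 1/(p + 20) = 1/(20 + p))
-k(14) = -1/(20 + 14) = -1/34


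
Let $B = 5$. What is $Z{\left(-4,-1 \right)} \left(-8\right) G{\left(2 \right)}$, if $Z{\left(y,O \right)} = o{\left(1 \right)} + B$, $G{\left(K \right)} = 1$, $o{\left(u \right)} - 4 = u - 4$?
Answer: $-48$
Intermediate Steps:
$o{\left(u \right)} = u$ ($o{\left(u \right)} = 4 + \left(u - 4\right) = 4 + \left(-4 + u\right) = u$)
$Z{\left(y,O \right)} = 6$ ($Z{\left(y,O \right)} = 1 + 5 = 6$)
$Z{\left(-4,-1 \right)} \left(-8\right) G{\left(2 \right)} = 6 \left(-8\right) 1 = \left(-48\right) 1 = -48$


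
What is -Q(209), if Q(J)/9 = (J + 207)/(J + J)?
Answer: -1872/209 ≈ -8.9569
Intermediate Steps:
Q(J) = 9*(207 + J)/(2*J) (Q(J) = 9*((J + 207)/(J + J)) = 9*((207 + J)/((2*J))) = 9*((207 + J)*(1/(2*J))) = 9*((207 + J)/(2*J)) = 9*(207 + J)/(2*J))
-Q(209) = -9*(207 + 209)/(2*209) = -9*416/(2*209) = -1*1872/209 = -1872/209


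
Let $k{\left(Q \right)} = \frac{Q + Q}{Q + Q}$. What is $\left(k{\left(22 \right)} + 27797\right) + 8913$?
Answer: $36711$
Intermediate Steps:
$k{\left(Q \right)} = 1$ ($k{\left(Q \right)} = \frac{2 Q}{2 Q} = 2 Q \frac{1}{2 Q} = 1$)
$\left(k{\left(22 \right)} + 27797\right) + 8913 = \left(1 + 27797\right) + 8913 = 27798 + 8913 = 36711$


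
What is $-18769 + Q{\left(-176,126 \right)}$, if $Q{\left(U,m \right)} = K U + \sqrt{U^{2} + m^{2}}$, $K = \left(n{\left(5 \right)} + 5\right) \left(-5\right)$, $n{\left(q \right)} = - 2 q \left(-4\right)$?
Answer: $20831 + 2 \sqrt{11713} \approx 21047.0$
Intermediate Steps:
$n{\left(q \right)} = 8 q$
$K = -225$ ($K = \left(8 \cdot 5 + 5\right) \left(-5\right) = \left(40 + 5\right) \left(-5\right) = 45 \left(-5\right) = -225$)
$Q{\left(U,m \right)} = \sqrt{U^{2} + m^{2}} - 225 U$ ($Q{\left(U,m \right)} = - 225 U + \sqrt{U^{2} + m^{2}} = \sqrt{U^{2} + m^{2}} - 225 U$)
$-18769 + Q{\left(-176,126 \right)} = -18769 + \left(\sqrt{\left(-176\right)^{2} + 126^{2}} - -39600\right) = -18769 + \left(\sqrt{30976 + 15876} + 39600\right) = -18769 + \left(\sqrt{46852} + 39600\right) = -18769 + \left(2 \sqrt{11713} + 39600\right) = -18769 + \left(39600 + 2 \sqrt{11713}\right) = 20831 + 2 \sqrt{11713}$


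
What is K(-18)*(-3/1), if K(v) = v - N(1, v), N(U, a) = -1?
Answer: 51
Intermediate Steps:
K(v) = 1 + v (K(v) = v - 1*(-1) = v + 1 = 1 + v)
K(-18)*(-3/1) = (1 - 18)*(-3/1) = -(-51) = -17*(-3) = 51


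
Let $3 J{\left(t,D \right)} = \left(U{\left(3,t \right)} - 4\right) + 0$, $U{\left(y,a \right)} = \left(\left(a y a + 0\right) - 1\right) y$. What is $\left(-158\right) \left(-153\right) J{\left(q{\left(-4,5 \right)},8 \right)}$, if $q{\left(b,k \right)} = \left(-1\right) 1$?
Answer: $16116$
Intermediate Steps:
$q{\left(b,k \right)} = -1$
$U{\left(y,a \right)} = y \left(-1 + y a^{2}\right)$ ($U{\left(y,a \right)} = \left(\left(y a^{2} + 0\right) - 1\right) y = \left(y a^{2} - 1\right) y = \left(-1 + y a^{2}\right) y = y \left(-1 + y a^{2}\right)$)
$J{\left(t,D \right)} = - \frac{7}{3} + 3 t^{2}$ ($J{\left(t,D \right)} = \frac{\left(3 \left(-1 + 3 t^{2}\right) - 4\right) + 0}{3} = \frac{\left(\left(-3 + 9 t^{2}\right) - 4\right) + 0}{3} = \frac{\left(-7 + 9 t^{2}\right) + 0}{3} = \frac{-7 + 9 t^{2}}{3} = - \frac{7}{3} + 3 t^{2}$)
$\left(-158\right) \left(-153\right) J{\left(q{\left(-4,5 \right)},8 \right)} = \left(-158\right) \left(-153\right) \left(- \frac{7}{3} + 3 \left(-1\right)^{2}\right) = 24174 \left(- \frac{7}{3} + 3 \cdot 1\right) = 24174 \left(- \frac{7}{3} + 3\right) = 24174 \cdot \frac{2}{3} = 16116$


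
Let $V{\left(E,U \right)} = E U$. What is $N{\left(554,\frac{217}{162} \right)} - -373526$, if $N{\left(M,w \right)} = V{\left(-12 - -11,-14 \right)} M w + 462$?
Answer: $\frac{31134554}{81} \approx 3.8438 \cdot 10^{5}$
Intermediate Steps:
$N{\left(M,w \right)} = 462 + 14 M w$ ($N{\left(M,w \right)} = \left(-12 - -11\right) \left(-14\right) M w + 462 = \left(-12 + 11\right) \left(-14\right) M w + 462 = \left(-1\right) \left(-14\right) M w + 462 = 14 M w + 462 = 462 + 14 M w$)
$N{\left(554,\frac{217}{162} \right)} - -373526 = \left(462 + 14 \cdot 554 \cdot \frac{217}{162}\right) - -373526 = \left(462 + 14 \cdot 554 \cdot 217 \cdot \frac{1}{162}\right) + 373526 = \left(462 + 14 \cdot 554 \cdot \frac{217}{162}\right) + 373526 = \left(462 + \frac{841526}{81}\right) + 373526 = \frac{878948}{81} + 373526 = \frac{31134554}{81}$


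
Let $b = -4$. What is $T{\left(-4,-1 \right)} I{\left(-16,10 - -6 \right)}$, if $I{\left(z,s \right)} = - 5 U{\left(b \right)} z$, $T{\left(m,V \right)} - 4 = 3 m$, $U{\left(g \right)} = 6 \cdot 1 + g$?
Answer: $-1280$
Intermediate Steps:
$U{\left(g \right)} = 6 + g$
$T{\left(m,V \right)} = 4 + 3 m$
$I{\left(z,s \right)} = - 10 z$ ($I{\left(z,s \right)} = - 5 \left(6 - 4\right) z = \left(-5\right) 2 z = - 10 z$)
$T{\left(-4,-1 \right)} I{\left(-16,10 - -6 \right)} = \left(4 + 3 \left(-4\right)\right) \left(\left(-10\right) \left(-16\right)\right) = \left(4 - 12\right) 160 = \left(-8\right) 160 = -1280$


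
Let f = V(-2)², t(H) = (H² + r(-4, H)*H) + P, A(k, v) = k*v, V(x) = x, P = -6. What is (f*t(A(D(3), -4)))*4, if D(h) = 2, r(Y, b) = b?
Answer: 1952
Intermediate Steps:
t(H) = -6 + 2*H² (t(H) = (H² + H*H) - 6 = (H² + H²) - 6 = 2*H² - 6 = -6 + 2*H²)
f = 4 (f = (-2)² = 4)
(f*t(A(D(3), -4)))*4 = (4*(-6 + 2*(2*(-4))²))*4 = (4*(-6 + 2*(-8)²))*4 = (4*(-6 + 2*64))*4 = (4*(-6 + 128))*4 = (4*122)*4 = 488*4 = 1952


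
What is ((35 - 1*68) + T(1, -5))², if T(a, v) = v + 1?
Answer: 1369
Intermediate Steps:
T(a, v) = 1 + v
((35 - 1*68) + T(1, -5))² = ((35 - 1*68) + (1 - 5))² = ((35 - 68) - 4)² = (-33 - 4)² = (-37)² = 1369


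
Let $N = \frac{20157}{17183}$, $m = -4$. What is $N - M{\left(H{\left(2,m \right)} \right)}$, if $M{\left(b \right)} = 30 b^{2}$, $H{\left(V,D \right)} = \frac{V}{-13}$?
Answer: $\frac{1344573}{2903927} \approx 0.46302$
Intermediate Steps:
$H{\left(V,D \right)} = - \frac{V}{13}$ ($H{\left(V,D \right)} = V \left(- \frac{1}{13}\right) = - \frac{V}{13}$)
$N = \frac{20157}{17183}$ ($N = 20157 \cdot \frac{1}{17183} = \frac{20157}{17183} \approx 1.1731$)
$N - M{\left(H{\left(2,m \right)} \right)} = \frac{20157}{17183} - 30 \left(\left(- \frac{1}{13}\right) 2\right)^{2} = \frac{20157}{17183} - 30 \left(- \frac{2}{13}\right)^{2} = \frac{20157}{17183} - 30 \cdot \frac{4}{169} = \frac{20157}{17183} - \frac{120}{169} = \frac{1344573}{2903927}$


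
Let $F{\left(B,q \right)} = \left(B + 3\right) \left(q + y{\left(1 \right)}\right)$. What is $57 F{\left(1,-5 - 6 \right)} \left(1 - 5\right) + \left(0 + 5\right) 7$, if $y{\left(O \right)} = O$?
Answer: $9155$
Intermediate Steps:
$F{\left(B,q \right)} = \left(1 + q\right) \left(3 + B\right)$ ($F{\left(B,q \right)} = \left(B + 3\right) \left(q + 1\right) = \left(3 + B\right) \left(1 + q\right) = \left(1 + q\right) \left(3 + B\right)$)
$57 F{\left(1,-5 - 6 \right)} \left(1 - 5\right) + \left(0 + 5\right) 7 = 57 \left(3 + 1 + 3 \left(-5 - 6\right) + 1 \left(-5 - 6\right)\right) \left(1 - 5\right) + \left(0 + 5\right) 7 = 57 \left(3 + 1 + 3 \left(-5 - 6\right) + 1 \left(-5 - 6\right)\right) \left(-4\right) + 5 \cdot 7 = 57 \left(3 + 1 + 3 \left(-11\right) + 1 \left(-11\right)\right) \left(-4\right) + 35 = 57 \left(3 + 1 - 33 - 11\right) \left(-4\right) + 35 = 57 \left(\left(-40\right) \left(-4\right)\right) + 35 = 57 \cdot 160 + 35 = 9120 + 35 = 9155$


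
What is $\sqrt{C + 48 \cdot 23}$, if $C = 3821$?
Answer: $5 \sqrt{197} \approx 70.178$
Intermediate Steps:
$\sqrt{C + 48 \cdot 23} = \sqrt{3821 + 48 \cdot 23} = \sqrt{3821 + 1104} = \sqrt{4925} = 5 \sqrt{197}$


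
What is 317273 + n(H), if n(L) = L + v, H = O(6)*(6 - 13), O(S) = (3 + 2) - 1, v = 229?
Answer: 317474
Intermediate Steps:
O(S) = 4 (O(S) = 5 - 1 = 4)
H = -28 (H = 4*(6 - 13) = 4*(-7) = -28)
n(L) = 229 + L (n(L) = L + 229 = 229 + L)
317273 + n(H) = 317273 + (229 - 28) = 317273 + 201 = 317474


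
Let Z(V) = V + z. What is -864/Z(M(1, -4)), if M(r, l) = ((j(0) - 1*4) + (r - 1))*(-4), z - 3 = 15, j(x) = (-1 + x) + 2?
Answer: -144/5 ≈ -28.800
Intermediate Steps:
j(x) = 1 + x
z = 18 (z = 3 + 15 = 18)
M(r, l) = 16 - 4*r (M(r, l) = (((1 + 0) - 1*4) + (r - 1))*(-4) = ((1 - 4) + (-1 + r))*(-4) = (-3 + (-1 + r))*(-4) = (-4 + r)*(-4) = 16 - 4*r)
Z(V) = 18 + V (Z(V) = V + 18 = 18 + V)
-864/Z(M(1, -4)) = -864/(18 + (16 - 4*1)) = -864/(18 + (16 - 4)) = -864/(18 + 12) = -864/30 = -864*1/30 = -144/5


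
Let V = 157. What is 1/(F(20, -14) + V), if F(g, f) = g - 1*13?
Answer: 1/164 ≈ 0.0060976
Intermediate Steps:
F(g, f) = -13 + g (F(g, f) = g - 13 = -13 + g)
1/(F(20, -14) + V) = 1/((-13 + 20) + 157) = 1/(7 + 157) = 1/164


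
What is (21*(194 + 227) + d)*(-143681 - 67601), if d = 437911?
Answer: -94390656064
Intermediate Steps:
(21*(194 + 227) + d)*(-143681 - 67601) = (21*(194 + 227) + 437911)*(-143681 - 67601) = (21*421 + 437911)*(-211282) = (8841 + 437911)*(-211282) = 446752*(-211282) = -94390656064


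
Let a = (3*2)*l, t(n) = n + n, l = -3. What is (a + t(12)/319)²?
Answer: 32695524/101761 ≈ 321.30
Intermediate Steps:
t(n) = 2*n
a = -18 (a = (3*2)*(-3) = 6*(-3) = -18)
(a + t(12)/319)² = (-18 + (2*12)/319)² = (-18 + 24*(1/319))² = (-18 + 24/319)² = (-5718/319)² = 32695524/101761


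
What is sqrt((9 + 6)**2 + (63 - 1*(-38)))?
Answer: sqrt(326) ≈ 18.055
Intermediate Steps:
sqrt((9 + 6)**2 + (63 - 1*(-38))) = sqrt(15**2 + (63 + 38)) = sqrt(225 + 101) = sqrt(326)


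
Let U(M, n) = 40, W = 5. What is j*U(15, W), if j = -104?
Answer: -4160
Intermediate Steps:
j*U(15, W) = -104*40 = -4160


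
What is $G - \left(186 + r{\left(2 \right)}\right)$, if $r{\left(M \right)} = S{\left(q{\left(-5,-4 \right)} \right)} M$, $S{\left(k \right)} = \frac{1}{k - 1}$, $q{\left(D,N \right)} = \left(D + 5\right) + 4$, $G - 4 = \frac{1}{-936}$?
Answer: $- \frac{170977}{936} \approx -182.67$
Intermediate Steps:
$G = \frac{3743}{936}$ ($G = 4 + \frac{1}{-936} = 4 - \frac{1}{936} = \frac{3743}{936} \approx 3.9989$)
$q{\left(D,N \right)} = 9 + D$ ($q{\left(D,N \right)} = \left(5 + D\right) + 4 = 9 + D$)
$S{\left(k \right)} = \frac{1}{-1 + k}$
$r{\left(M \right)} = \frac{M}{3}$ ($r{\left(M \right)} = \frac{M}{-1 + \left(9 - 5\right)} = \frac{M}{-1 + 4} = \frac{M}{3}$)
$G - \left(186 + r{\left(2 \right)}\right) = \frac{3743}{936} - \left(186 + \frac{1}{3} \cdot 2\right) = \frac{3743}{936} - \left(186 + \frac{2}{3}\right) = \frac{3743}{936} - \frac{560}{3} = - \frac{170977}{936}$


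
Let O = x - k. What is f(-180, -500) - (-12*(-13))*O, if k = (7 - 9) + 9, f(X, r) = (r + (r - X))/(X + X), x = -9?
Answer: 44969/18 ≈ 2498.3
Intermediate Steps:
f(X, r) = (-X + 2*r)/(2*X) (f(X, r) = (-X + 2*r)/((2*X)) = (-X + 2*r)*(1/(2*X)) = (-X + 2*r)/(2*X))
k = 7 (k = -2 + 9 = 7)
O = -16 (O = -9 - 1*7 = -9 - 7 = -16)
f(-180, -500) - (-12*(-13))*O = (-500 - ½*(-180))/(-180) - (-12*(-13))*(-16) = -(-500 + 90)/180 - 156*(-16) = -1/180*(-410) - 1*(-2496) = 41/18 + 2496 = 44969/18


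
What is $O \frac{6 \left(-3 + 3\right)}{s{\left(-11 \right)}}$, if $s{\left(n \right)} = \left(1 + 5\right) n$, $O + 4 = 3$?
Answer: $0$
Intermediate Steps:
$O = -1$ ($O = -4 + 3 = -1$)
$s{\left(n \right)} = 6 n$
$O \frac{6 \left(-3 + 3\right)}{s{\left(-11 \right)}} = - \frac{6 \left(-3 + 3\right)}{6 \left(-11\right)} = - \frac{6 \cdot 0}{-66} = - \frac{0 \left(-1\right)}{66} = \left(-1\right) 0 = 0$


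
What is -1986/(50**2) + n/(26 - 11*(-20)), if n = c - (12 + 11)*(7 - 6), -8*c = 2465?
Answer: -877579/410000 ≈ -2.1404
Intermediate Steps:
c = -2465/8 (c = -1/8*2465 = -2465/8 ≈ -308.13)
n = -2649/8 (n = -2465/8 - (12 + 11)*(7 - 6) = -2465/8 - 23 = -2649/8 ≈ -331.13)
-1986/(50**2) + n/(26 - 11*(-20)) = -1986/(50**2) - 2649/(8*(26 - 11*(-20))) = -1986/2500 - 2649/(8*(26 + 220)) = -1986*1/2500 - 2649/8/246 = -993/1250 - 2649/8*1/246 = -993/1250 - 883/656 = -877579/410000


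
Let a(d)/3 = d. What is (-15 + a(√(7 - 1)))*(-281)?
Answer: 4215 - 843*√6 ≈ 2150.1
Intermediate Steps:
a(d) = 3*d
(-15 + a(√(7 - 1)))*(-281) = (-15 + 3*√(7 - 1))*(-281) = (-15 + 3*√6)*(-281) = 4215 - 843*√6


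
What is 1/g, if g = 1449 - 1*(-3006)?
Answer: 1/4455 ≈ 0.00022447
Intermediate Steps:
g = 4455 (g = 1449 + 3006 = 4455)
1/g = 1/4455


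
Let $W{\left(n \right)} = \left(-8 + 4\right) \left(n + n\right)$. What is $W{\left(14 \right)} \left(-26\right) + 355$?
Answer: $3267$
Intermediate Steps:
$W{\left(n \right)} = - 8 n$ ($W{\left(n \right)} = - 4 \cdot 2 n = - 8 n$)
$W{\left(14 \right)} \left(-26\right) + 355 = \left(-8\right) 14 \left(-26\right) + 355 = \left(-112\right) \left(-26\right) + 355 = 2912 + 355 = 3267$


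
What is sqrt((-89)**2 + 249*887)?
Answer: 4*sqrt(14299) ≈ 478.31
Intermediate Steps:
sqrt((-89)**2 + 249*887) = sqrt(7921 + 220863) = sqrt(228784) = 4*sqrt(14299)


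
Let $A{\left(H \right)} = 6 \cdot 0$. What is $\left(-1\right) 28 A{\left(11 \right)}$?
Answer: $0$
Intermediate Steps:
$A{\left(H \right)} = 0$
$\left(-1\right) 28 A{\left(11 \right)} = \left(-1\right) 28 \cdot 0 = \left(-28\right) 0 = 0$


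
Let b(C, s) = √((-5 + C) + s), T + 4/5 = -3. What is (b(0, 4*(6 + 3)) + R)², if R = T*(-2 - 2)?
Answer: 6551/25 + 152*√31/5 ≈ 431.30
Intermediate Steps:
T = -19/5 (T = -⅘ - 3 = -19/5 ≈ -3.8000)
b(C, s) = √(-5 + C + s)
R = 76/5 (R = -19*(-2 - 2)/5 = -19/5*(-4) = 76/5 ≈ 15.200)
(b(0, 4*(6 + 3)) + R)² = (√(-5 + 0 + 4*(6 + 3)) + 76/5)² = (√(-5 + 0 + 4*9) + 76/5)² = (√(-5 + 0 + 36) + 76/5)² = (√31 + 76/5)² = (76/5 + √31)²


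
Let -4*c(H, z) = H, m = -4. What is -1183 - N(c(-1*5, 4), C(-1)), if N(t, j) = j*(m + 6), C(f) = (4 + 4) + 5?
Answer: -1209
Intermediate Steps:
c(H, z) = -H/4
C(f) = 13 (C(f) = 8 + 5 = 13)
N(t, j) = 2*j (N(t, j) = j*(-4 + 6) = j*2 = 2*j)
-1183 - N(c(-1*5, 4), C(-1)) = -1183 - 2*13 = -1183 - 1*26 = -1183 - 26 = -1209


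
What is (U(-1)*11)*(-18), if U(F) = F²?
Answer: -198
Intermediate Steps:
(U(-1)*11)*(-18) = ((-1)²*11)*(-18) = (1*11)*(-18) = 11*(-18) = -198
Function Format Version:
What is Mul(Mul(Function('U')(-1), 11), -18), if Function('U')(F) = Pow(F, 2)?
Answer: -198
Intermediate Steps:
Mul(Mul(Function('U')(-1), 11), -18) = Mul(Mul(Pow(-1, 2), 11), -18) = Mul(Mul(1, 11), -18) = Mul(11, -18) = -198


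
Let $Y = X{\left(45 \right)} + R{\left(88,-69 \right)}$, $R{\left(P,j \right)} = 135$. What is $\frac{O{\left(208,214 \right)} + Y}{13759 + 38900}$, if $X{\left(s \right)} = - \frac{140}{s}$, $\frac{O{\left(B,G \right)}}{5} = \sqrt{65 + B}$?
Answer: $\frac{1187}{473931} + \frac{5 \sqrt{273}}{52659} \approx 0.0040734$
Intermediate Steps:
$O{\left(B,G \right)} = 5 \sqrt{65 + B}$
$Y = \frac{1187}{9}$ ($Y = - \frac{140}{45} + 135 = \left(-140\right) \frac{1}{45} + 135 = - \frac{28}{9} + 135 = \frac{1187}{9} \approx 131.89$)
$\frac{O{\left(208,214 \right)} + Y}{13759 + 38900} = \frac{5 \sqrt{65 + 208} + \frac{1187}{9}}{13759 + 38900} = \frac{5 \sqrt{273} + \frac{1187}{9}}{52659} = \left(\frac{1187}{9} + 5 \sqrt{273}\right) \frac{1}{52659} = \frac{1187}{473931} + \frac{5 \sqrt{273}}{52659}$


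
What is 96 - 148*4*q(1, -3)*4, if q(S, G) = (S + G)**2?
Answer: -9376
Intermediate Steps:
q(S, G) = (G + S)**2
96 - 148*4*q(1, -3)*4 = 96 - 148*4*(-3 + 1)**2*4 = 96 - 148*4*(-2)**2*4 = 96 - 148*4*4*4 = 96 - 2368*4 = 96 - 148*64 = 96 - 9472 = -9376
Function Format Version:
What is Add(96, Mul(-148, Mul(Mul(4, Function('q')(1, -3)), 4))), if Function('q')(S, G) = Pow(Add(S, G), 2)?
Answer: -9376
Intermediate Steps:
Function('q')(S, G) = Pow(Add(G, S), 2)
Add(96, Mul(-148, Mul(Mul(4, Function('q')(1, -3)), 4))) = Add(96, Mul(-148, Mul(Mul(4, Pow(Add(-3, 1), 2)), 4))) = Add(96, Mul(-148, Mul(Mul(4, Pow(-2, 2)), 4))) = Add(96, Mul(-148, Mul(Mul(4, 4), 4))) = Add(96, Mul(-148, Mul(16, 4))) = Add(96, Mul(-148, 64)) = Add(96, -9472) = -9376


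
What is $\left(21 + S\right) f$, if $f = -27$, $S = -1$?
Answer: $-540$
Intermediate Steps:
$\left(21 + S\right) f = \left(21 - 1\right) \left(-27\right) = 20 \left(-27\right) = -540$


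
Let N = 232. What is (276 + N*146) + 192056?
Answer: 226204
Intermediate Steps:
(276 + N*146) + 192056 = (276 + 232*146) + 192056 = (276 + 33872) + 192056 = 34148 + 192056 = 226204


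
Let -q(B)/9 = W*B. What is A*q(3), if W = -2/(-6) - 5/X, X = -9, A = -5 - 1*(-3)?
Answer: 48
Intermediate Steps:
A = -2 (A = -5 + 3 = -2)
W = 8/9 (W = -2/(-6) - 5/(-9) = -2*(-1/6) - 5*(-1/9) = 1/3 + 5/9 = 8/9 ≈ 0.88889)
q(B) = -8*B
A*q(3) = -(-16)*3 = -2*(-24) = 48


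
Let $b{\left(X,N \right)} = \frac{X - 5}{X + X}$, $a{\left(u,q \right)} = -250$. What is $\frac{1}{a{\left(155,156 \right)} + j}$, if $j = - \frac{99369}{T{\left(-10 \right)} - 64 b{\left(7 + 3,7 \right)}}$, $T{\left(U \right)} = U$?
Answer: $\frac{26}{92869} \approx 0.00027996$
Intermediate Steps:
$b{\left(X,N \right)} = \frac{-5 + X}{2 X}$
$j = \frac{99369}{26}$ ($j = - \frac{99369}{-10 - 64 \frac{-5 + \left(7 + 3\right)}{2 \left(7 + 3\right)}} = - \frac{99369}{-10 - 64 \frac{-5 + 10}{2 \cdot 10}} = - \frac{99369}{-10 - 64 \cdot \frac{1}{2} \cdot \frac{1}{10} \cdot 5} = - \frac{99369}{-10 - 16} = - \frac{99369}{-26} = \left(-99369\right) \left(- \frac{1}{26}\right) = \frac{99369}{26} \approx 3821.9$)
$\frac{1}{a{\left(155,156 \right)} + j} = \frac{1}{-250 + \frac{99369}{26}} = \frac{1}{\frac{92869}{26}} = \frac{26}{92869}$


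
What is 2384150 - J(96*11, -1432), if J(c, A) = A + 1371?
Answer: 2384211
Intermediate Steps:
J(c, A) = 1371 + A
2384150 - J(96*11, -1432) = 2384150 - (1371 - 1432) = 2384150 - 1*(-61) = 2384150 + 61 = 2384211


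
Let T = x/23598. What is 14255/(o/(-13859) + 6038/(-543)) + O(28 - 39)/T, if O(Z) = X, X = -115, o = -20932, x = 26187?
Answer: -1001819419871055/631233846614 ≈ -1587.1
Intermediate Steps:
T = 8729/7866 (T = 26187/23598 = 26187*(1/23598) = 8729/7866 ≈ 1.1097)
O(Z) = -115
14255/(o/(-13859) + 6038/(-543)) + O(28 - 39)/T = 14255/(-20932/(-13859) + 6038/(-543)) - 115/8729/7866 = 14255/(-20932*(-1/13859) + 6038*(-1/543)) - 115*7866/8729 = 14255/(20932/13859 - 6038/543) - 904590/8729 = 14255/(-72314566/7525437) - 904590/8729 = 14255*(-7525437/72314566) - 904590/8729 = -107275104435/72314566 - 904590/8729 = -1001819419871055/631233846614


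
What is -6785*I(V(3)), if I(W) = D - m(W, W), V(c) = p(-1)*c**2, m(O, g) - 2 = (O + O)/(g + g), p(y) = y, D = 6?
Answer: -20355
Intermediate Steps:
m(O, g) = 2 + O/g (m(O, g) = 2 + (O + O)/(g + g) = 2 + (2*O)/((2*g)) = 2 + (2*O)*(1/(2*g)) = 2 + O/g)
V(c) = -c**2
I(W) = 3 (I(W) = 6 - (2 + W/W) = 6 - (2 + 1) = 6 - 1*3 = 6 - 3 = 3)
-6785*I(V(3)) = -6785*3 = -20355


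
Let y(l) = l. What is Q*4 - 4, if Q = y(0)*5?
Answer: -4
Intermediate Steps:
Q = 0 (Q = 0*5 = 0)
Q*4 - 4 = 0*4 - 4 = 0 - 4 = -4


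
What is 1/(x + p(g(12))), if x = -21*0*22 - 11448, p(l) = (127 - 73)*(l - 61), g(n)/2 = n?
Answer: -1/13446 ≈ -7.4372e-5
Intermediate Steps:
g(n) = 2*n
p(l) = -3294 + 54*l (p(l) = 54*(-61 + l) = -3294 + 54*l)
x = -11448 (x = 0*22 - 11448 = 0 - 11448 = -11448)
1/(x + p(g(12))) = 1/(-11448 + (-3294 + 54*(2*12))) = 1/(-11448 + (-3294 + 54*24)) = 1/(-11448 + (-3294 + 1296)) = 1/(-11448 - 1998) = 1/(-13446) = -1/13446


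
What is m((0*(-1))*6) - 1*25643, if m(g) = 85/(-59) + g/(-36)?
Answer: -1513022/59 ≈ -25644.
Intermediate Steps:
m(g) = -85/59 - g/36 (m(g) = 85*(-1/59) + g*(-1/36) = -85/59 - g/36)
m((0*(-1))*6) - 1*25643 = (-85/59 - 0*(-1)*6/36) - 1*25643 = (-85/59 - 0*6) - 25643 = (-85/59 - 1/36*0) - 25643 = (-85/59 + 0) - 25643 = -85/59 - 25643 = -1513022/59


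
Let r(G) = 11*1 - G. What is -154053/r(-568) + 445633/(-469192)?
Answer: -24179485561/90554056 ≈ -267.02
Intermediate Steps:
r(G) = 11 - G
-154053/r(-568) + 445633/(-469192) = -154053/(11 - 1*(-568)) + 445633/(-469192) = -154053/(11 + 568) + 445633*(-1/469192) = -154053/579 - 445633/469192 = -154053*1/579 - 445633/469192 = -51351/193 - 445633/469192 = -24179485561/90554056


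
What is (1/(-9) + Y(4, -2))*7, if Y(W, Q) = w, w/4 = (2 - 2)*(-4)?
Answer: -7/9 ≈ -0.77778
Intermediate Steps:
w = 0 (w = 4*((2 - 2)*(-4)) = 4*(0*(-4)) = 4*0 = 0)
Y(W, Q) = 0
(1/(-9) + Y(4, -2))*7 = (1/(-9) + 0)*7 = (-⅑ + 0)*7 = -⅑*7 = -7/9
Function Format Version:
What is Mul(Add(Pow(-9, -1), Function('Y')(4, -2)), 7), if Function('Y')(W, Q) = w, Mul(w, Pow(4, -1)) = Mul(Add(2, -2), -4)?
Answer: Rational(-7, 9) ≈ -0.77778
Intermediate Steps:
w = 0 (w = Mul(4, Mul(Add(2, -2), -4)) = Mul(4, Mul(0, -4)) = Mul(4, 0) = 0)
Function('Y')(W, Q) = 0
Mul(Add(Pow(-9, -1), Function('Y')(4, -2)), 7) = Mul(Add(Pow(-9, -1), 0), 7) = Mul(Add(Rational(-1, 9), 0), 7) = Mul(Rational(-1, 9), 7) = Rational(-7, 9)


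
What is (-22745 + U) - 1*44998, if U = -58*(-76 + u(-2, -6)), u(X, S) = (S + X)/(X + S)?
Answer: -63393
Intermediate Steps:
u(X, S) = 1 (u(X, S) = (S + X)/(S + X) = 1)
U = 4350 (U = -58*(-76 + 1) = -58*(-75) = 4350)
(-22745 + U) - 1*44998 = (-22745 + 4350) - 1*44998 = -18395 - 44998 = -63393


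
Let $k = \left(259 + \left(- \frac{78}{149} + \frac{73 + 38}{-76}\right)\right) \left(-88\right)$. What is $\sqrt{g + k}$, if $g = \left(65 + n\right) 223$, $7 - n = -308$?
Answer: $\frac{\sqrt{497885314522}}{2831} \approx 249.24$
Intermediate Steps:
$n = 315$ ($n = 7 - -308 = 7 + 308 = 315$)
$g = 84740$ ($g = \left(65 + 315\right) 223 = 380 \cdot 223 = 84740$)
$k = - \frac{64029878}{2831}$ ($k = \left(259 + \left(\left(-78\right) \frac{1}{149} + 111 \left(- \frac{1}{76}\right)\right)\right) \left(-88\right) = \left(259 - \frac{22467}{11324}\right) \left(-88\right) = \frac{2910449}{11324} \left(-88\right) = - \frac{64029878}{2831} \approx -22617.0$)
$\sqrt{g + k} = \sqrt{84740 - \frac{64029878}{2831}} = \sqrt{\frac{175869062}{2831}} = \frac{\sqrt{497885314522}}{2831}$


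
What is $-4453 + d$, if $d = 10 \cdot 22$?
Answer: $-4233$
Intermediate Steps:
$d = 220$
$-4453 + d = -4453 + 220 = -4233$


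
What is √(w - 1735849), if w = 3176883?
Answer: √1441034 ≈ 1200.4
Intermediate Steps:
√(w - 1735849) = √(3176883 - 1735849) = √1441034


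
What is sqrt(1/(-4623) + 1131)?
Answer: 2*sqrt(6042968319)/4623 ≈ 33.630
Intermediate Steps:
sqrt(1/(-4623) + 1131) = sqrt(-1/4623 + 1131) = sqrt(5228612/4623) = 2*sqrt(6042968319)/4623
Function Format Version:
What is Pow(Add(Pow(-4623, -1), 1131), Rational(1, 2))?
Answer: Mul(Rational(2, 4623), Pow(6042968319, Rational(1, 2))) ≈ 33.630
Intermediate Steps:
Pow(Add(Pow(-4623, -1), 1131), Rational(1, 2)) = Pow(Add(Rational(-1, 4623), 1131), Rational(1, 2)) = Pow(Rational(5228612, 4623), Rational(1, 2)) = Mul(Rational(2, 4623), Pow(6042968319, Rational(1, 2)))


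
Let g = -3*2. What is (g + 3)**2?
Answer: 9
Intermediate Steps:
g = -6
(g + 3)**2 = (-6 + 3)**2 = (-3)**2 = 9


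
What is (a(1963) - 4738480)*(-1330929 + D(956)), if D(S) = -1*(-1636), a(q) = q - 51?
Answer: 6296286686424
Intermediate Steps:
a(q) = -51 + q
D(S) = 1636
(a(1963) - 4738480)*(-1330929 + D(956)) = ((-51 + 1963) - 4738480)*(-1330929 + 1636) = (1912 - 4738480)*(-1329293) = -4736568*(-1329293) = 6296286686424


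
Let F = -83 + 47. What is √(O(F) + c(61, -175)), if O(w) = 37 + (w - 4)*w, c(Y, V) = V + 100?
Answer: √1402 ≈ 37.443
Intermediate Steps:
F = -36
c(Y, V) = 100 + V
O(w) = 37 + w*(-4 + w) (O(w) = 37 + (-4 + w)*w = 37 + w*(-4 + w))
√(O(F) + c(61, -175)) = √((37 + (-36)² - 4*(-36)) + (100 - 175)) = √((37 + 1296 + 144) - 75) = √(1477 - 75) = √1402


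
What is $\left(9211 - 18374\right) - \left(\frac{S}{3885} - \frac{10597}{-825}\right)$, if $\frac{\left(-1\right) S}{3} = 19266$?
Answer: $- \frac{1957469758}{213675} \approx -9161.0$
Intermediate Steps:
$S = -57798$ ($S = \left(-3\right) 19266 = -57798$)
$\left(9211 - 18374\right) - \left(\frac{S}{3885} - \frac{10597}{-825}\right) = \left(9211 - 18374\right) - \left(- \frac{57798}{3885} - \frac{10597}{-825}\right) = \left(9211 - 18374\right) - \left(\left(-57798\right) \frac{1}{3885} - - \frac{10597}{825}\right) = -9163 - \left(- \frac{19266}{1295} + \frac{10597}{825}\right) = -9163 - - \frac{434267}{213675} = -9163 + \frac{434267}{213675} = - \frac{1957469758}{213675}$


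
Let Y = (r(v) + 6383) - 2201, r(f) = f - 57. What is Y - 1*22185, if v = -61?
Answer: -18121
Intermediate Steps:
r(f) = -57 + f
Y = 4064 (Y = ((-57 - 61) + 6383) - 2201 = (-118 + 6383) - 2201 = 6265 - 2201 = 4064)
Y - 1*22185 = 4064 - 1*22185 = 4064 - 22185 = -18121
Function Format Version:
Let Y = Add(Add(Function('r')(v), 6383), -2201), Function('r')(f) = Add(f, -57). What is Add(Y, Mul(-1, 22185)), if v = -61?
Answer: -18121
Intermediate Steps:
Function('r')(f) = Add(-57, f)
Y = 4064 (Y = Add(Add(Add(-57, -61), 6383), -2201) = Add(Add(-118, 6383), -2201) = Add(6265, -2201) = 4064)
Add(Y, Mul(-1, 22185)) = Add(4064, Mul(-1, 22185)) = Add(4064, -22185) = -18121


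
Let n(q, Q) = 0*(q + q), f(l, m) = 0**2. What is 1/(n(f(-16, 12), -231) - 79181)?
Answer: -1/79181 ≈ -1.2629e-5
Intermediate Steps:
f(l, m) = 0
n(q, Q) = 0 (n(q, Q) = 0*(2*q) = 0)
1/(n(f(-16, 12), -231) - 79181) = 1/(0 - 79181) = 1/(-79181) = -1/79181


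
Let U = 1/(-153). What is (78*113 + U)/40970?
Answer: 1348541/6268410 ≈ 0.21513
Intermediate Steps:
U = -1/153 ≈ -0.0065359
(78*113 + U)/40970 = (78*113 - 1/153)/40970 = (8814 - 1/153)*(1/40970) = (1348541/153)*(1/40970) = 1348541/6268410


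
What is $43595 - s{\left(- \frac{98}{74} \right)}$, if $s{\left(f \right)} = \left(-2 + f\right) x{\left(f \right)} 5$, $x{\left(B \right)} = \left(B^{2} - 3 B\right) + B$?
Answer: $\frac{2211924140}{50653} \approx 43668.0$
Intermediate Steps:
$x{\left(B \right)} = B^{2} - 2 B$
$s{\left(f \right)} = 5 f \left(-2 + f\right)^{2}$ ($s{\left(f \right)} = \left(-2 + f\right) f \left(-2 + f\right) 5 = f \left(-2 + f\right)^{2} \cdot 5 = 5 f \left(-2 + f\right)^{2}$)
$43595 - s{\left(- \frac{98}{74} \right)} = 43595 - 5 \left(- \frac{98}{74}\right) \left(-2 - \frac{98}{74}\right)^{2} = 43595 - 5 \left(\left(-98\right) \frac{1}{74}\right) \left(-2 - \frac{49}{37}\right)^{2} = 43595 - 5 \left(- \frac{49}{37}\right) \left(-2 - \frac{49}{37}\right)^{2} = 43595 - 5 \left(- \frac{49}{37}\right) \left(- \frac{123}{37}\right)^{2} = 43595 - 5 \left(- \frac{49}{37}\right) \frac{15129}{1369} = 43595 - - \frac{3706605}{50653} = 43595 + \frac{3706605}{50653} = \frac{2211924140}{50653}$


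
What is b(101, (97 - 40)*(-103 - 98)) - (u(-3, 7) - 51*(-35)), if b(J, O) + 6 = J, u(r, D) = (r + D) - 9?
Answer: -1685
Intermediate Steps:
u(r, D) = -9 + D + r (u(r, D) = (D + r) - 9 = -9 + D + r)
b(J, O) = -6 + J
b(101, (97 - 40)*(-103 - 98)) - (u(-3, 7) - 51*(-35)) = (-6 + 101) - ((-9 + 7 - 3) - 51*(-35)) = 95 - (-5 + 1785) = 95 - 1*1780 = 95 - 1780 = -1685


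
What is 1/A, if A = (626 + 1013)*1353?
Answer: 1/2217567 ≈ 4.5094e-7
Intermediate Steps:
A = 2217567 (A = 1639*1353 = 2217567)
1/A = 1/2217567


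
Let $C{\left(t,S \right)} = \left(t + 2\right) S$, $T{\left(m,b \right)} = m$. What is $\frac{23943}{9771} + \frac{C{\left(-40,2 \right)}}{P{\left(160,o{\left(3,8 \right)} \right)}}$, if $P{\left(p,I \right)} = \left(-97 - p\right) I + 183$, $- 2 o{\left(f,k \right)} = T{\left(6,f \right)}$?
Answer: $\frac{3683171}{1553589} \approx 2.3708$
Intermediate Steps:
$o{\left(f,k \right)} = -3$ ($o{\left(f,k \right)} = \left(- \frac{1}{2}\right) 6 = -3$)
$C{\left(t,S \right)} = S \left(2 + t\right)$ ($C{\left(t,S \right)} = \left(2 + t\right) S = S \left(2 + t\right)$)
$P{\left(p,I \right)} = 183 + I \left(-97 - p\right)$ ($P{\left(p,I \right)} = I \left(-97 - p\right) + 183 = 183 + I \left(-97 - p\right)$)
$\frac{23943}{9771} + \frac{C{\left(-40,2 \right)}}{P{\left(160,o{\left(3,8 \right)} \right)}} = \frac{23943}{9771} + \frac{2 \left(2 - 40\right)}{183 - -291 - \left(-3\right) 160} = 23943 \cdot \frac{1}{9771} + \frac{2 \left(-38\right)}{183 + 291 + 480} = \frac{7981}{3257} - \frac{76}{954} = \frac{7981}{3257} - \frac{38}{477} = \frac{3683171}{1553589}$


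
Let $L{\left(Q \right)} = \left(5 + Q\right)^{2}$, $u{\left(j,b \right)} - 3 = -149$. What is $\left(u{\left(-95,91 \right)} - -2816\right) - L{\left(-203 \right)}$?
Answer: $-36534$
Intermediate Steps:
$u{\left(j,b \right)} = -146$ ($u{\left(j,b \right)} = 3 - 149 = -146$)
$\left(u{\left(-95,91 \right)} - -2816\right) - L{\left(-203 \right)} = \left(-146 - -2816\right) - \left(5 - 203\right)^{2} = \left(-146 + 2816\right) - \left(-198\right)^{2} = 2670 - 39204 = -36534$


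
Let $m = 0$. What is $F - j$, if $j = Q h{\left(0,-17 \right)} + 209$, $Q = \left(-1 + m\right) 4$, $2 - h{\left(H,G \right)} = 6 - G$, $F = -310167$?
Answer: $-310460$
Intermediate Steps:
$h{\left(H,G \right)} = -4 + G$ ($h{\left(H,G \right)} = 2 - \left(6 - G\right) = 2 + \left(-6 + G\right) = -4 + G$)
$Q = -4$ ($Q = \left(-1 + 0\right) 4 = \left(-1\right) 4 = -4$)
$j = 293$ ($j = - 4 \left(-4 - 17\right) + 209 = \left(-4\right) \left(-21\right) + 209 = 84 + 209 = 293$)
$F - j = -310167 - 293 = -310460$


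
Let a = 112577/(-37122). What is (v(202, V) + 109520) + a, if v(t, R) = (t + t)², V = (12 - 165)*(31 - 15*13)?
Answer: 10124393215/37122 ≈ 2.7273e+5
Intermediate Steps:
a = -112577/37122 (a = 112577*(-1/37122) = -112577/37122 ≈ -3.0326)
V = 25092 (V = -153*(31 - 195) = -153*(-164) = 25092)
v(t, R) = 4*t² (v(t, R) = (2*t)² = 4*t²)
(v(202, V) + 109520) + a = (4*202² + 109520) - 112577/37122 = (4*40804 + 109520) - 112577/37122 = (163216 + 109520) - 112577/37122 = 272736 - 112577/37122 = 10124393215/37122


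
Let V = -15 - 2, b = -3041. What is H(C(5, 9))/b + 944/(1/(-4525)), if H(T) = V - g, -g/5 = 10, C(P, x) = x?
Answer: -12989935633/3041 ≈ -4.2716e+6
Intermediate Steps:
g = -50 (g = -5*10 = -50)
V = -17
H(T) = 33 (H(T) = -17 - 1*(-50) = -17 + 50 = 33)
H(C(5, 9))/b + 944/(1/(-4525)) = 33/(-3041) + 944/(1/(-4525)) = 33*(-1/3041) + 944/(-1/4525) = -33/3041 + 944*(-4525) = -33/3041 - 4271600 = -12989935633/3041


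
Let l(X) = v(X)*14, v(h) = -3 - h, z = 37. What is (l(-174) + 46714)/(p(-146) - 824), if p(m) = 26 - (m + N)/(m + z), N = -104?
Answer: -1338193/21808 ≈ -61.362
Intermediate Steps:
p(m) = 26 - (-104 + m)/(37 + m) (p(m) = 26 - (m - 104)/(m + 37) = 26 - (-104 + m)/(37 + m))
l(X) = -42 - 14*X (l(X) = (-3 - X)*14 = -42 - 14*X)
(l(-174) + 46714)/(p(-146) - 824) = ((-42 - 14*(-174)) + 46714)/((1066 + 25*(-146))/(37 - 146) - 824) = ((-42 + 2436) + 46714)/((1066 - 3650)/(-109) - 824) = (2394 + 46714)/(-1/109*(-2584) - 824) = 49108/(2584/109 - 824) = 49108/(-87232/109) = 49108*(-109/87232) = -1338193/21808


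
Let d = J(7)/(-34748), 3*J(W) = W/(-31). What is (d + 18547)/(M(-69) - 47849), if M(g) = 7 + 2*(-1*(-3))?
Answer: -8562259645/22083585072 ≈ -0.38772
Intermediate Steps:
J(W) = -W/93 (J(W) = (W/(-31))/3 = (W*(-1/31))/3 = (-W/31)/3 = -W/93)
d = 1/461652 (d = -1/93*7/(-34748) = -7/93*(-1/34748) = 1/461652 ≈ 2.1661e-6)
M(g) = 13 (M(g) = 7 + 2*3 = 7 + 6 = 13)
(d + 18547)/(M(-69) - 47849) = (1/461652 + 18547)/(13 - 47849) = (8562259645/461652)/(-47836) = (8562259645/461652)*(-1/47836) = -8562259645/22083585072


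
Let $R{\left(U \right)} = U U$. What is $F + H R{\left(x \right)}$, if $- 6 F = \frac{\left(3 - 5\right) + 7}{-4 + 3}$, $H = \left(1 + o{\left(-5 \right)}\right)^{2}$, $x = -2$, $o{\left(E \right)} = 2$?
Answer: $\frac{221}{6} \approx 36.833$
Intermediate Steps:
$R{\left(U \right)} = U^{2}$
$H = 9$ ($H = \left(1 + 2\right)^{2} = 3^{2} = 9$)
$F = \frac{5}{6}$ ($F = - \frac{\left(\left(3 - 5\right) + 7\right) \frac{1}{-4 + 3}}{6} = - \frac{\left(\left(3 - 5\right) + 7\right) \frac{1}{-1}}{6} = - \frac{\left(-2 + 7\right) \left(-1\right)}{6} = - \frac{5 \left(-1\right)}{6} = \left(- \frac{1}{6}\right) \left(-5\right) = \frac{5}{6} \approx 0.83333$)
$F + H R{\left(x \right)} = \frac{5}{6} + 9 \left(-2\right)^{2} = \frac{5}{6} + 9 \cdot 4 = \frac{5}{6} + 36 = \frac{221}{6}$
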